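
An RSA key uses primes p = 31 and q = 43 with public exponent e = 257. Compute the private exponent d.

353

φ(n) = (p−1)(q−1) = 30·42 = 1260.
Need d with 257·d ≡ 1 (mod 1260). Apply the extended Euclidean algorithm:
1260 = 4×257 + 232
257 = 1×232 + 25
232 = 9×25 + 7
25 = 3×7 + 4
7 = 1×4 + 3
4 = 1×3 + 1
3 = 3×1 + 0
Back-substitute:
1 = 4 − 3
1 = −7 + 2·4
1 = 2·25 − 7·7
1 = −7·232 + 65·25
1 = 65·257 − 72·232
1 = −72·1260 + 353·257
So 257·353 ≡ 1 (mod 1260), hence d = 353.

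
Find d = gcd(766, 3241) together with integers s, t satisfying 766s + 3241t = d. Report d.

1

Repeated division:
3241 = 4·766 + 177
766 = 4·177 + 58
177 = 3·58 + 3
58 = 19·3 + 1
3 = 3·1 + 0
gcd(766, 3241) = 1.
Express as a combination:
1 = 58 − 19·3
1 = −19·177 + 58·58
1 = 58·766 − 251·177
1 = −251·3241 + 1062·766
So 1 = (-251)·3241 + (1062)·766.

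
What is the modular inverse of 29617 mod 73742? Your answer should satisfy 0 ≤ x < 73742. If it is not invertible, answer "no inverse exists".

11411

Run Euclid on (73742, 29617):
73742 = 2×29617 + 14508
29617 = 2×14508 + 601
14508 = 24×601 + 84
601 = 7×84 + 13
84 = 6×13 + 6
13 = 2×6 + 1
6 = 6×1 + 0
The gcd is 1. Working backward:
1 = 13 − 2·6
1 = −2·84 + 13·13
1 = 13·601 − 93·84
1 = −93·14508 + 2245·601
1 = 2245·29617 − 4583·14508
1 = −4583·73742 + 11411·29617
So 29617·11411 ≡ 1 (mod 73742).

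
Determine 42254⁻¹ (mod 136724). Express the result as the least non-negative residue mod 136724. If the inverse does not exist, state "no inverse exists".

no inverse exists

Compute gcd(42254, 136724):
136724 = 3*42254 + 9962
42254 = 4*9962 + 2406
9962 = 4*2406 + 338
2406 = 7*338 + 40
338 = 8*40 + 18
40 = 2*18 + 4
18 = 4*4 + 2
4 = 2*2 + 0
The gcd is 2, not 1, hence no inverse exists.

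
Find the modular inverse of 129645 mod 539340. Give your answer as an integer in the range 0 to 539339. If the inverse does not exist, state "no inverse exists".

no inverse exists

Euclidean algorithm on 539340, 129645:
539340 = 4·129645 + 20760
129645 = 6·20760 + 5085
20760 = 4·5085 + 420
5085 = 12·420 + 45
420 = 9·45 + 15
45 = 3·15 + 0
The gcd is 15, not 1, hence no inverse exists.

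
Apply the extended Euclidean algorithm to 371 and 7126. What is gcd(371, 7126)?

7

Apply Euclid's algorithm to 7126 and 371:
7126 = 19×371 + 77
371 = 4×77 + 63
77 = 1×63 + 14
63 = 4×14 + 7
14 = 2×7 + 0
gcd(371, 7126) = 7.
Working backward:
7 = 63 − 4·14
7 = −4·77 + 5·63
7 = 5·371 − 24·77
7 = −24·7126 + 461·371
So 7 = (-24)·7126 + (461)·371.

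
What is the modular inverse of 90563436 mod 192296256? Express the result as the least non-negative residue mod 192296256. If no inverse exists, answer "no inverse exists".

Euclidean algorithm on 192296256, 90563436:
192296256 = 2×90563436 + 11169384
90563436 = 8×11169384 + 1208364
11169384 = 9×1208364 + 294108
1208364 = 4×294108 + 31932
294108 = 9×31932 + 6720
31932 = 4×6720 + 5052
6720 = 1×5052 + 1668
5052 = 3×1668 + 48
1668 = 34×48 + 36
48 = 1×36 + 12
36 = 3×12 + 0
gcd(90563436, 192296256) = 12 ≠ 1, so 90563436 has no multiplicative inverse modulo 192296256.

no inverse exists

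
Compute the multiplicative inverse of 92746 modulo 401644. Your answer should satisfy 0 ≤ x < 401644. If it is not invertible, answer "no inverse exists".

Compute gcd(92746, 401644):
401644 = 4*92746 + 30660
92746 = 3*30660 + 766
30660 = 40*766 + 20
766 = 38*20 + 6
20 = 3*6 + 2
6 = 3*2 + 0
gcd(92746, 401644) = 2 ≠ 1, so 92746 has no multiplicative inverse modulo 401644.

no inverse exists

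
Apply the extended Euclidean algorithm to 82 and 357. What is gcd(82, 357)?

1

Repeated division:
357 = 4×82 + 29
82 = 2×29 + 24
29 = 1×24 + 5
24 = 4×5 + 4
5 = 1×4 + 1
4 = 4×1 + 0
gcd(82, 357) = 1.
Back-substituting:
1 = 5 − 4
1 = −24 + 5·5
1 = 5·29 − 6·24
1 = −6·82 + 17·29
1 = 17·357 − 74·82
So 1 = (17)·357 + (-74)·82.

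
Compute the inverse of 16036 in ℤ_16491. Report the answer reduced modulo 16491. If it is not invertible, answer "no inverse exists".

1486

Extended Euclidean algorithm:
16491 = 1*16036 + 455
16036 = 35*455 + 111
455 = 4*111 + 11
111 = 10*11 + 1
11 = 11*1 + 0
The gcd is 1. Working backward:
1 = 111 − 10·11
1 = −10·455 + 41·111
1 = 41·16036 − 1445·455
1 = −1445·16491 + 1486·16036
So 16036·1486 ≡ 1 (mod 16491).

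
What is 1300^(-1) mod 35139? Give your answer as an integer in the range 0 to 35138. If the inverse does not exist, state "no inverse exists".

no inverse exists

Compute gcd(1300, 35139):
35139 = 27·1300 + 39
1300 = 33·39 + 13
39 = 3·13 + 0
The gcd is 13, not 1, hence no inverse exists.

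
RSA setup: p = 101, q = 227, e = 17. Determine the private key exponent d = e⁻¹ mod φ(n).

15953

φ(n) = (p−1)(q−1) = 100·226 = 22600.
Need d with 17·d ≡ 1 (mod 22600). Apply the extended Euclidean algorithm:
22600 = 1329×17 + 7
17 = 2×7 + 3
7 = 2×3 + 1
3 = 3×1 + 0
Back-substitute:
1 = 7 − 2·3
1 = −2·17 + 5·7
1 = 5·22600 − 6647·17
So 17·(-6647) ≡ 1 (mod 22600), hence d ≡ -6647 ≡ 15953 (mod 22600).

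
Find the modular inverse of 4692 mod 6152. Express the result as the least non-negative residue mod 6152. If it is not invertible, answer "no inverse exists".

Euclidean algorithm on 6152, 4692:
6152 = 1*4692 + 1460
4692 = 3*1460 + 312
1460 = 4*312 + 212
312 = 1*212 + 100
212 = 2*100 + 12
100 = 8*12 + 4
12 = 3*4 + 0
Since gcd = 4 > 1, 4692 is not a unit mod 6152.

no inverse exists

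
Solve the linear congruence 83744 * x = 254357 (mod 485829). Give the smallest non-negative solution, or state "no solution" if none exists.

First find gcd(83744, 485829):
485829 = 5·83744 + 67109
83744 = 1·67109 + 16635
67109 = 4·16635 + 569
16635 = 29·569 + 134
569 = 4·134 + 33
134 = 4·33 + 2
33 = 16·2 + 1
2 = 2·1 + 0
gcd = 1, so a unique solution mod 485829 exists.
Back-substitute for the Bézout coefficients:
1 = 33 − 16·2
1 = −16·134 + 65·33
1 = 65·569 − 276·134
1 = −276·16635 + 8069·569
1 = 8069·67109 − 32552·16635
1 = −32552·83744 + 40621·67109
1 = 40621·485829 − 235657·83744
So 83744·(-235657) ≡ 1 (mod 485829), giving 83744⁻¹ ≡ 250172.
x ≡ 83744⁻¹·254357 ≡ 250172·254357 ≡ 88642 (mod 485829).

88642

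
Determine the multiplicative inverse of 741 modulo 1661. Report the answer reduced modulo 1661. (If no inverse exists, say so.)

Apply the Euclidean algorithm to 1661 and 741:
1661 = 2*741 + 179
741 = 4*179 + 25
179 = 7*25 + 4
25 = 6*4 + 1
4 = 4*1 + 0
The gcd is 1. Working backward:
1 = 25 − 6·4
1 = −6·179 + 43·25
1 = 43·741 − 178·179
1 = −178·1661 + 399·741
So 741·399 ≡ 1 (mod 1661).

399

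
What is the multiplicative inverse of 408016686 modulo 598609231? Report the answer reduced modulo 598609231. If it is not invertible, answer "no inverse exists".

Compute gcd(408016686, 598609231):
598609231 = 1×408016686 + 190592545
408016686 = 2×190592545 + 26831596
190592545 = 7×26831596 + 2771373
26831596 = 9×2771373 + 1889239
2771373 = 1×1889239 + 882134
1889239 = 2×882134 + 124971
882134 = 7×124971 + 7337
124971 = 17×7337 + 242
7337 = 30×242 + 77
242 = 3×77 + 11
77 = 7×11 + 0
Since gcd = 11 > 1, 408016686 is not a unit mod 598609231.

no inverse exists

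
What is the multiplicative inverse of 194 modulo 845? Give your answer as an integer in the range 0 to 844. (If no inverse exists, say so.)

Run Euclid on (845, 194):
845 = 4*194 + 69
194 = 2*69 + 56
69 = 1*56 + 13
56 = 4*13 + 4
13 = 3*4 + 1
4 = 4*1 + 0
gcd = 1, so the inverse exists. Back-substitute:
1 = 13 − 3·4
1 = −3·56 + 13·13
1 = 13·69 − 16·56
1 = −16·194 + 45·69
1 = 45·845 − 196·194
So 194·(-196) ≡ 1 (mod 845), and -196 ≡ 649 (mod 845).

649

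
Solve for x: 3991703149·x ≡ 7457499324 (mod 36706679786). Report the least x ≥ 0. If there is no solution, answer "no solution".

no solution

gcd(3991703149, 36706679786):
36706679786 = 9·3991703149 + 781351445
3991703149 = 5·781351445 + 84945924
781351445 = 9·84945924 + 16838129
84945924 = 5·16838129 + 755279
16838129 = 22·755279 + 221991
755279 = 3·221991 + 89306
221991 = 2·89306 + 43379
89306 = 2·43379 + 2548
43379 = 17·2548 + 63
2548 = 40·63 + 28
63 = 2·28 + 7
28 = 4·7 + 0
gcd = 7, but 7 ∤ 7457499324, so the congruence has no solution.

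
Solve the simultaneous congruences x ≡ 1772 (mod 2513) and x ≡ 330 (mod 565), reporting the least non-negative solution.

Write x = 1772 + 2513·k. Then 2513·k ≡ 330 − 1772 ≡ 253 (mod 565).
Need 2513⁻¹ mod 565. Extended Euclid on (565, 253):
565 = 2×253 + 59
253 = 4×59 + 17
59 = 3×17 + 8
17 = 2×8 + 1
8 = 8×1 + 0
Back-substitute:
1 = 17 − 2·8
1 = −2·59 + 7·17
1 = 7·253 − 30·59
1 = −30·565 + 67·253
2513⁻¹ ≡ 67 (mod 565), so k ≡ 67·253 ≡ 1 (mod 565).
x = 1772 + 2513·1 = 4285.

4285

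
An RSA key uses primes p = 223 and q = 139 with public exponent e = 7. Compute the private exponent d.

21883

φ(n) = (p−1)(q−1) = 222·138 = 30636.
Need d with 7·d ≡ 1 (mod 30636). Apply the extended Euclidean algorithm:
30636 = 4376×7 + 4
7 = 1×4 + 3
4 = 1×3 + 1
3 = 3×1 + 0
Back-substitute:
1 = 4 − 3
1 = −7 + 2·4
1 = 2·30636 − 8753·7
So 7·(-8753) ≡ 1 (mod 30636), hence d ≡ -8753 ≡ 21883 (mod 30636).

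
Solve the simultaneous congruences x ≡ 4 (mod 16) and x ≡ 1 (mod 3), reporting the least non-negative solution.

4

Write x = 4 + 16·k. Then 16·k ≡ 1 − 4 ≡ 0 (mod 3).
Need 16⁻¹ mod 3. Extended Euclid on (3, 1):
3 = 3*1 + 0
16⁻¹ ≡ 1 (mod 3), so k ≡ 1·0 ≡ 0 (mod 3).
x = 4 + 16·0 = 4.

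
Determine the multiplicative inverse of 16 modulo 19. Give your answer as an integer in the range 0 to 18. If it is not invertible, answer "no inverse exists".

gcd(19, 16) by repeated division:
19 = 1*16 + 3
16 = 5*3 + 1
3 = 3*1 + 0
Since gcd(16, 19) = 1, back-substitute to write 1 as a combination:
1 = 16 − 5·3
1 = −5·19 + 6·16
So 16·6 ≡ 1 (mod 19).

6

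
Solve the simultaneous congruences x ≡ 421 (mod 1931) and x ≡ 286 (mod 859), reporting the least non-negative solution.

Write x = 421 + 1931·k. Then 1931·k ≡ 286 − 421 ≡ 724 (mod 859).
Need 1931⁻¹ mod 859. Extended Euclid on (859, 213):
859 = 4×213 + 7
213 = 30×7 + 3
7 = 2×3 + 1
3 = 3×1 + 0
Back-substitute:
1 = 7 − 2·3
1 = −2·213 + 61·7
1 = 61·859 − 246·213
1931⁻¹ ≡ 613 (mod 859), so k ≡ 613·724 ≡ 568 (mod 859).
x = 421 + 1931·568 = 1097229.

1097229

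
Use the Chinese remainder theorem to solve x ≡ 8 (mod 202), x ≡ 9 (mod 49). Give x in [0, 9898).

Write x = 8 + 202·k. Then 202·k ≡ 9 − 8 ≡ 1 (mod 49).
Need 202⁻¹ mod 49. Extended Euclid on (49, 6):
49 = 8×6 + 1
6 = 6×1 + 0
Back-substitute:
1 = 49 − 8·6
202⁻¹ ≡ 41 (mod 49), so k ≡ 41·1 ≡ 41 (mod 49).
x = 8 + 202·41 = 8290.

8290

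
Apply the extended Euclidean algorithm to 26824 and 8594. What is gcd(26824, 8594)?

Apply Euclid's algorithm to 26824 and 8594:
26824 = 3×8594 + 1042
8594 = 8×1042 + 258
1042 = 4×258 + 10
258 = 25×10 + 8
10 = 1×8 + 2
8 = 4×2 + 0
gcd(26824, 8594) = 2.
Back-substituting:
2 = 10 − 8
2 = −258 + 26·10
2 = 26·1042 − 105·258
2 = −105·8594 + 866·1042
2 = 866·26824 − 2703·8594
So 2 = (866)·26824 + (-2703)·8594.

2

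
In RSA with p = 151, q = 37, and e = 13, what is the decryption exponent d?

2077

φ(n) = (p−1)(q−1) = 150·36 = 5400.
Need d with 13·d ≡ 1 (mod 5400). Apply the extended Euclidean algorithm:
5400 = 415·13 + 5
13 = 2·5 + 3
5 = 1·3 + 2
3 = 1·2 + 1
2 = 2·1 + 0
Back-substitute:
1 = 3 − 2
1 = −5 + 2·3
1 = 2·13 − 5·5
1 = −5·5400 + 2077·13
So 13·2077 ≡ 1 (mod 5400), hence d = 2077.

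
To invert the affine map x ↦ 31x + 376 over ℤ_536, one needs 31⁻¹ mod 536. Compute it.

Apply the Euclidean algorithm to 536 and 31:
536 = 17×31 + 9
31 = 3×9 + 4
9 = 2×4 + 1
4 = 4×1 + 0
The gcd is 1. Working backward:
1 = 9 − 2·4
1 = −2·31 + 7·9
1 = 7·536 − 121·31
So 31·(-121) ≡ 1 (mod 536), and -121 ≡ 415 (mod 536).

415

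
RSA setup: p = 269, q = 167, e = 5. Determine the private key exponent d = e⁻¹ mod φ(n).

φ(n) = (p−1)(q−1) = 268·166 = 44488.
Need d with 5·d ≡ 1 (mod 44488). Apply the extended Euclidean algorithm:
44488 = 8897·5 + 3
5 = 1·3 + 2
3 = 1·2 + 1
2 = 2·1 + 0
Back-substitute:
1 = 3 − 2
1 = −5 + 2·3
1 = 2·44488 − 17795·5
So 5·(-17795) ≡ 1 (mod 44488), hence d ≡ -17795 ≡ 26693 (mod 44488).

26693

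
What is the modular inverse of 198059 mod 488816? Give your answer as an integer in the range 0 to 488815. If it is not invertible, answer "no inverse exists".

428211

Run Euclid on (488816, 198059):
488816 = 2·198059 + 92698
198059 = 2·92698 + 12663
92698 = 7·12663 + 4057
12663 = 3·4057 + 492
4057 = 8·492 + 121
492 = 4·121 + 8
121 = 15·8 + 1
8 = 8·1 + 0
gcd = 1, so the inverse exists. Back-substitute:
1 = 121 − 15·8
1 = −15·492 + 61·121
1 = 61·4057 − 503·492
1 = −503·12663 + 1570·4057
1 = 1570·92698 − 11493·12663
1 = −11493·198059 + 24556·92698
1 = 24556·488816 − 60605·198059
So 198059·(-60605) ≡ 1 (mod 488816), and -60605 ≡ 428211 (mod 488816).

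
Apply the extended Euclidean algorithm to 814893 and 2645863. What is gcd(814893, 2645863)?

1

Repeated division:
2645863 = 3×814893 + 201184
814893 = 4×201184 + 10157
201184 = 19×10157 + 8201
10157 = 1×8201 + 1956
8201 = 4×1956 + 377
1956 = 5×377 + 71
377 = 5×71 + 22
71 = 3×22 + 5
22 = 4×5 + 2
5 = 2×2 + 1
2 = 2×1 + 0
gcd(814893, 2645863) = 1.
Express as a combination:
1 = 5 − 2·2
1 = −2·22 + 9·5
1 = 9·71 − 29·22
1 = −29·377 + 154·71
1 = 154·1956 − 799·377
1 = −799·8201 + 3350·1956
1 = 3350·10157 − 4149·8201
1 = −4149·201184 + 82181·10157
1 = 82181·814893 − 332873·201184
1 = −332873·2645863 + 1080800·814893
So 1 = (-332873)·2645863 + (1080800)·814893.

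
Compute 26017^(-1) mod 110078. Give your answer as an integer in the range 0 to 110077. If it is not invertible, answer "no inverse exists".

Extended Euclidean algorithm:
110078 = 4·26017 + 6010
26017 = 4·6010 + 1977
6010 = 3·1977 + 79
1977 = 25·79 + 2
79 = 39·2 + 1
2 = 2·1 + 0
Since gcd(26017, 110078) = 1, back-substitute to write 1 as a combination:
1 = 79 − 39·2
1 = −39·1977 + 976·79
1 = 976·6010 − 2967·1977
1 = −2967·26017 + 12844·6010
1 = 12844·110078 − 54343·26017
Hence 26017⁻¹ ≡ -54343 ≡ 55735 (mod 110078).

55735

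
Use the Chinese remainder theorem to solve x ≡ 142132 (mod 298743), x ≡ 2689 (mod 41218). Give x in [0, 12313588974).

Write x = 142132 + 298743·k. Then 298743·k ≡ 2689 − 142132 ≡ 25429 (mod 41218).
Need 298743⁻¹ mod 41218. Extended Euclid on (41218, 10217):
41218 = 4*10217 + 350
10217 = 29*350 + 67
350 = 5*67 + 15
67 = 4*15 + 7
15 = 2*7 + 1
7 = 7*1 + 0
Back-substitute:
1 = 15 − 2·7
1 = −2·67 + 9·15
1 = 9·350 − 47·67
1 = −47·10217 + 1372·350
1 = 1372·41218 − 5535·10217
298743⁻¹ ≡ 35683 (mod 41218), so k ≡ 35683·25429 ≡ 9955 (mod 41218).
x = 142132 + 298743·9955 = 2974128697.

2974128697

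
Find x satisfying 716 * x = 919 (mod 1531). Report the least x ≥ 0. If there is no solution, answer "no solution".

1265

First find gcd(716, 1531):
1531 = 2·716 + 99
716 = 7·99 + 23
99 = 4·23 + 7
23 = 3·7 + 2
7 = 3·2 + 1
2 = 2·1 + 0
gcd = 1, so a unique solution mod 1531 exists.
Back-substitute for the Bézout coefficients:
1 = 7 − 3·2
1 = −3·23 + 10·7
1 = 10·99 − 43·23
1 = −43·716 + 311·99
1 = 311·1531 − 665·716
So 716·(-665) ≡ 1 (mod 1531), giving 716⁻¹ ≡ 866.
x ≡ 716⁻¹·919 ≡ 866·919 ≡ 1265 (mod 1531).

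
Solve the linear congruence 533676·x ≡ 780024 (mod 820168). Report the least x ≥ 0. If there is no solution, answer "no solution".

First find gcd(533676, 820168):
820168 = 1*533676 + 286492
533676 = 1*286492 + 247184
286492 = 1*247184 + 39308
247184 = 6*39308 + 11336
39308 = 3*11336 + 5300
11336 = 2*5300 + 736
5300 = 7*736 + 148
736 = 4*148 + 144
148 = 1*144 + 4
144 = 36*4 + 0
gcd = 4 and 4 | 780024, so solutions exist. Divide through by 4: 133419x ≡ 195006 (mod 205042).
Now find 133419⁻¹ mod 205042:
205042 = 1×133419 + 71623
133419 = 1×71623 + 61796
71623 = 1×61796 + 9827
61796 = 6×9827 + 2834
9827 = 3×2834 + 1325
2834 = 2×1325 + 184
1325 = 7×184 + 37
184 = 4×37 + 36
37 = 1×36 + 1
36 = 36×1 + 0
Back-substitute:
1 = 37 − 36
1 = −184 + 5·37
1 = 5·1325 − 36·184
1 = −36·2834 + 77·1325
1 = 77·9827 − 267·2834
1 = −267·61796 + 1679·9827
1 = 1679·71623 − 1946·61796
1 = −1946·133419 + 3625·71623
1 = 3625·205042 − 5571·133419
So 133419·(-5571) ≡ 1 (mod 205042), i.e. 133419⁻¹ ≡ 199471.
Then x ≡ 199471·195006 ≡ 139132 (mod 205042); the smallest non-negative solution is x = 139132.

139132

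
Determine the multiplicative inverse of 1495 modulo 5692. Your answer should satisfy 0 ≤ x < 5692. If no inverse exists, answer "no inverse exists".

1759

Extended Euclidean algorithm:
5692 = 3×1495 + 1207
1495 = 1×1207 + 288
1207 = 4×288 + 55
288 = 5×55 + 13
55 = 4×13 + 3
13 = 4×3 + 1
3 = 3×1 + 0
gcd = 1, so the inverse exists. Back-substitute:
1 = 13 − 4·3
1 = −4·55 + 17·13
1 = 17·288 − 89·55
1 = −89·1207 + 373·288
1 = 373·1495 − 462·1207
1 = −462·5692 + 1759·1495
So 1495·1759 ≡ 1 (mod 5692).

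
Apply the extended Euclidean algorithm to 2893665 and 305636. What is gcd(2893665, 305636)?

1

Euclidean algorithm:
2893665 = 9*305636 + 142941
305636 = 2*142941 + 19754
142941 = 7*19754 + 4663
19754 = 4*4663 + 1102
4663 = 4*1102 + 255
1102 = 4*255 + 82
255 = 3*82 + 9
82 = 9*9 + 1
9 = 9*1 + 0
gcd(2893665, 305636) = 1.
Back-substituting:
1 = 82 − 9·9
1 = −9·255 + 28·82
1 = 28·1102 − 121·255
1 = −121·4663 + 512·1102
1 = 512·19754 − 2169·4663
1 = −2169·142941 + 15695·19754
1 = 15695·305636 − 33559·142941
1 = −33559·2893665 + 317726·305636
So 1 = (-33559)·2893665 + (317726)·305636.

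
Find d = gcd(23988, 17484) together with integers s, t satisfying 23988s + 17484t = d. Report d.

12

Apply Euclid's algorithm to 23988 and 17484:
23988 = 1·17484 + 6504
17484 = 2·6504 + 4476
6504 = 1·4476 + 2028
4476 = 2·2028 + 420
2028 = 4·420 + 348
420 = 1·348 + 72
348 = 4·72 + 60
72 = 1·60 + 12
60 = 5·12 + 0
gcd(23988, 17484) = 12.
Express as a combination:
12 = 72 − 60
12 = −348 + 5·72
12 = 5·420 − 6·348
12 = −6·2028 + 29·420
12 = 29·4476 − 64·2028
12 = −64·6504 + 93·4476
12 = 93·17484 − 250·6504
12 = −250·23988 + 343·17484
So 12 = (-250)·23988 + (343)·17484.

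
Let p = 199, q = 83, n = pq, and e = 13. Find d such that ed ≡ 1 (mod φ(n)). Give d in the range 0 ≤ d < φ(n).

φ(n) = (p−1)(q−1) = 198·82 = 16236.
Need d with 13·d ≡ 1 (mod 16236). Apply the extended Euclidean algorithm:
16236 = 1248×13 + 12
13 = 1×12 + 1
12 = 12×1 + 0
Back-substitute:
1 = 13 − 12
1 = −16236 + 1249·13
So 13·1249 ≡ 1 (mod 16236), hence d = 1249.

1249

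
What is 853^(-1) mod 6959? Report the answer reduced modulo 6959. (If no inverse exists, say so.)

1134

Extended Euclidean algorithm:
6959 = 8×853 + 135
853 = 6×135 + 43
135 = 3×43 + 6
43 = 7×6 + 1
6 = 6×1 + 0
The gcd is 1. Working backward:
1 = 43 − 7·6
1 = −7·135 + 22·43
1 = 22·853 − 139·135
1 = −139·6959 + 1134·853
So 853·1134 ≡ 1 (mod 6959).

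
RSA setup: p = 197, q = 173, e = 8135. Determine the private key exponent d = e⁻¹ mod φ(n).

φ(n) = (p−1)(q−1) = 196·172 = 33712.
Need d with 8135·d ≡ 1 (mod 33712). Apply the extended Euclidean algorithm:
33712 = 4*8135 + 1172
8135 = 6*1172 + 1103
1172 = 1*1103 + 69
1103 = 15*69 + 68
69 = 1*68 + 1
68 = 68*1 + 0
Back-substitute:
1 = 69 − 68
1 = −1103 + 16·69
1 = 16·1172 − 17·1103
1 = −17·8135 + 118·1172
1 = 118·33712 − 489·8135
So 8135·(-489) ≡ 1 (mod 33712), hence d ≡ -489 ≡ 33223 (mod 33712).

33223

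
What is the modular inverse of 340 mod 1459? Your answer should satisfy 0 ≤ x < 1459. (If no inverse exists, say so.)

1120

Extended Euclidean algorithm:
1459 = 4×340 + 99
340 = 3×99 + 43
99 = 2×43 + 13
43 = 3×13 + 4
13 = 3×4 + 1
4 = 4×1 + 0
gcd = 1, so the inverse exists. Back-substitute:
1 = 13 − 3·4
1 = −3·43 + 10·13
1 = 10·99 − 23·43
1 = −23·340 + 79·99
1 = 79·1459 − 339·340
So 340·(-339) ≡ 1 (mod 1459), and -339 ≡ 1120 (mod 1459).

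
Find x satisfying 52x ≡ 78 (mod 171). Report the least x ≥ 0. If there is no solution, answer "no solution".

87

First find gcd(52, 171):
171 = 3·52 + 15
52 = 3·15 + 7
15 = 2·7 + 1
7 = 7·1 + 0
gcd = 1, so a unique solution mod 171 exists.
Back-substitute for the Bézout coefficients:
1 = 15 − 2·7
1 = −2·52 + 7·15
1 = 7·171 − 23·52
So 52·(-23) ≡ 1 (mod 171), giving 52⁻¹ ≡ 148.
x ≡ 52⁻¹·78 ≡ 148·78 ≡ 87 (mod 171).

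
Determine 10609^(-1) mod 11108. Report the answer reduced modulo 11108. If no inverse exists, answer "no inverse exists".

Extended Euclidean algorithm:
11108 = 1×10609 + 499
10609 = 21×499 + 130
499 = 3×130 + 109
130 = 1×109 + 21
109 = 5×21 + 4
21 = 5×4 + 1
4 = 4×1 + 0
gcd = 1, so the inverse exists. Back-substitute:
1 = 21 − 5·4
1 = −5·109 + 26·21
1 = 26·130 − 31·109
1 = −31·499 + 119·130
1 = 119·10609 − 2530·499
1 = −2530·11108 + 2649·10609
So 10609·2649 ≡ 1 (mod 11108).

2649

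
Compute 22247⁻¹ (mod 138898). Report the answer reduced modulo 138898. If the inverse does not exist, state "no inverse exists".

122459

Apply the Euclidean algorithm to 138898 and 22247:
138898 = 6×22247 + 5416
22247 = 4×5416 + 583
5416 = 9×583 + 169
583 = 3×169 + 76
169 = 2×76 + 17
76 = 4×17 + 8
17 = 2×8 + 1
8 = 8×1 + 0
Since gcd(22247, 138898) = 1, back-substitute to write 1 as a combination:
1 = 17 − 2·8
1 = −2·76 + 9·17
1 = 9·169 − 20·76
1 = −20·583 + 69·169
1 = 69·5416 − 641·583
1 = −641·22247 + 2633·5416
1 = 2633·138898 − 16439·22247
So 22247·(-16439) ≡ 1 (mod 138898), and -16439 ≡ 122459 (mod 138898).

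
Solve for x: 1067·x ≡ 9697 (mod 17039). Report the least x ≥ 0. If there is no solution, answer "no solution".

no solution

gcd(1067, 17039):
17039 = 15×1067 + 1034
1067 = 1×1034 + 33
1034 = 31×33 + 11
33 = 3×11 + 0
gcd = 11, but 11 ∤ 9697, so the congruence has no solution.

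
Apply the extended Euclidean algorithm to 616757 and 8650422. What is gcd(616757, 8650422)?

1

Euclidean algorithm:
8650422 = 14×616757 + 15824
616757 = 38×15824 + 15445
15824 = 1×15445 + 379
15445 = 40×379 + 285
379 = 1×285 + 94
285 = 3×94 + 3
94 = 31×3 + 1
3 = 3×1 + 0
gcd(616757, 8650422) = 1.
Working backward:
1 = 94 − 31·3
1 = −31·285 + 94·94
1 = 94·379 − 125·285
1 = −125·15445 + 5094·379
1 = 5094·15824 − 5219·15445
1 = −5219·616757 + 203416·15824
1 = 203416·8650422 − 2853043·616757
So 1 = (203416)·8650422 + (-2853043)·616757.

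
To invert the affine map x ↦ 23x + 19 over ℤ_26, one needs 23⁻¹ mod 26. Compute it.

17

gcd(26, 23) by repeated division:
26 = 1×23 + 3
23 = 7×3 + 2
3 = 1×2 + 1
2 = 2×1 + 0
Since gcd(23, 26) = 1, back-substitute to write 1 as a combination:
1 = 3 − 2
1 = −23 + 8·3
1 = 8·26 − 9·23
Thus 23·(-9) ≡ 1 (mod 26); reducing, -9 mod 26 = 17.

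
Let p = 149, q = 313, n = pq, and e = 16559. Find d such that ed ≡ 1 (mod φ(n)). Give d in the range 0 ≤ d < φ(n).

φ(n) = (p−1)(q−1) = 148·312 = 46176.
Need d with 16559·d ≡ 1 (mod 46176). Apply the extended Euclidean algorithm:
46176 = 2·16559 + 13058
16559 = 1·13058 + 3501
13058 = 3·3501 + 2555
3501 = 1·2555 + 946
2555 = 2·946 + 663
946 = 1·663 + 283
663 = 2·283 + 97
283 = 2·97 + 89
97 = 1·89 + 8
89 = 11·8 + 1
8 = 8·1 + 0
Back-substitute:
1 = 89 − 11·8
1 = −11·97 + 12·89
1 = 12·283 − 35·97
1 = −35·663 + 82·283
1 = 82·946 − 117·663
1 = −117·2555 + 316·946
1 = 316·3501 − 433·2555
1 = −433·13058 + 1615·3501
1 = 1615·16559 − 2048·13058
1 = −2048·46176 + 5711·16559
So 16559·5711 ≡ 1 (mod 46176), hence d = 5711.

5711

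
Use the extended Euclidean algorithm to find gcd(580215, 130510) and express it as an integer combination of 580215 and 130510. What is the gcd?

Apply Euclid's algorithm to 580215 and 130510:
580215 = 4*130510 + 58175
130510 = 2*58175 + 14160
58175 = 4*14160 + 1535
14160 = 9*1535 + 345
1535 = 4*345 + 155
345 = 2*155 + 35
155 = 4*35 + 15
35 = 2*15 + 5
15 = 3*5 + 0
gcd(580215, 130510) = 5.
Working backward:
5 = 35 − 2·15
5 = −2·155 + 9·35
5 = 9·345 − 20·155
5 = −20·1535 + 89·345
5 = 89·14160 − 821·1535
5 = −821·58175 + 3373·14160
5 = 3373·130510 − 7567·58175
5 = −7567·580215 + 33641·130510
So 5 = (-7567)·580215 + (33641)·130510.

5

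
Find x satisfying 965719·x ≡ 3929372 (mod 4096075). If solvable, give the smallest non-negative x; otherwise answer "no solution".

2154263

First find gcd(965719, 4096075):
4096075 = 4*965719 + 233199
965719 = 4*233199 + 32923
233199 = 7*32923 + 2738
32923 = 12*2738 + 67
2738 = 40*67 + 58
67 = 1*58 + 9
58 = 6*9 + 4
9 = 2*4 + 1
4 = 4*1 + 0
gcd = 1, so a unique solution mod 4096075 exists.
Back-substitute for the Bézout coefficients:
1 = 9 − 2·4
1 = −2·58 + 13·9
1 = 13·67 − 15·58
1 = −15·2738 + 613·67
1 = 613·32923 − 7371·2738
1 = −7371·233199 + 52210·32923
1 = 52210·965719 − 216211·233199
1 = −216211·4096075 + 917054·965719
So 965719·(917054) ≡ 1 (mod 4096075), giving 965719⁻¹ ≡ 917054.
x ≡ 965719⁻¹·3929372 ≡ 917054·3929372 ≡ 2154263 (mod 4096075).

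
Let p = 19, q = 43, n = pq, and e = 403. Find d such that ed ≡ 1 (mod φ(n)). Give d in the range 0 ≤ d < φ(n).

φ(n) = (p−1)(q−1) = 18·42 = 756.
Need d with 403·d ≡ 1 (mod 756). Apply the extended Euclidean algorithm:
756 = 1×403 + 353
403 = 1×353 + 50
353 = 7×50 + 3
50 = 16×3 + 2
3 = 1×2 + 1
2 = 2×1 + 0
Back-substitute:
1 = 3 − 2
1 = −50 + 17·3
1 = 17·353 − 120·50
1 = −120·403 + 137·353
1 = 137·756 − 257·403
So 403·(-257) ≡ 1 (mod 756), hence d ≡ -257 ≡ 499 (mod 756).

499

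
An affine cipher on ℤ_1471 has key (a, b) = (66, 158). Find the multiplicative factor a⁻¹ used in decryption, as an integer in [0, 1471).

Extended Euclidean algorithm:
1471 = 22*66 + 19
66 = 3*19 + 9
19 = 2*9 + 1
9 = 9*1 + 0
Since gcd(66, 1471) = 1, back-substitute to write 1 as a combination:
1 = 19 − 2·9
1 = −2·66 + 7·19
1 = 7·1471 − 156·66
Thus 66·(-156) ≡ 1 (mod 1471); reducing, -156 mod 1471 = 1315.

1315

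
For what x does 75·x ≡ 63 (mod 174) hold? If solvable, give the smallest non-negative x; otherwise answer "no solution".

First find gcd(75, 174):
174 = 2×75 + 24
75 = 3×24 + 3
24 = 8×3 + 0
gcd = 3 and 3 | 63, so solutions exist. Divide through by 3: 25x ≡ 21 (mod 58).
Now find 25⁻¹ mod 58:
58 = 2·25 + 8
25 = 3·8 + 1
8 = 8·1 + 0
Back-substitute:
1 = 25 − 3·8
1 = −3·58 + 7·25
So 25⁻¹ ≡ 7 (mod 58).
Then x ≡ 7·21 ≡ 31 (mod 58); the smallest non-negative solution is x = 31.

31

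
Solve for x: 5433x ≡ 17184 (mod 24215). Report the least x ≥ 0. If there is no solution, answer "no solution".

21798

First find gcd(5433, 24215):
24215 = 4·5433 + 2483
5433 = 2·2483 + 467
2483 = 5·467 + 148
467 = 3·148 + 23
148 = 6·23 + 10
23 = 2·10 + 3
10 = 3·3 + 1
3 = 3·1 + 0
gcd = 1, so a unique solution mod 24215 exists.
Back-substitute for the Bézout coefficients:
1 = 10 − 3·3
1 = −3·23 + 7·10
1 = 7·148 − 45·23
1 = −45·467 + 142·148
1 = 142·2483 − 755·467
1 = −755·5433 + 1652·2483
1 = 1652·24215 − 7363·5433
So 5433·(-7363) ≡ 1 (mod 24215), giving 5433⁻¹ ≡ 16852.
x ≡ 5433⁻¹·17184 ≡ 16852·17184 ≡ 21798 (mod 24215).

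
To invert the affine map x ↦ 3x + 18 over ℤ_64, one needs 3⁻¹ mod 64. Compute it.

43

Apply the Euclidean algorithm to 64 and 3:
64 = 21×3 + 1
3 = 3×1 + 0
gcd = 1, so the inverse exists. Back-substitute:
1 = 64 − 21·3
Thus 3·(-21) ≡ 1 (mod 64); reducing, -21 mod 64 = 43.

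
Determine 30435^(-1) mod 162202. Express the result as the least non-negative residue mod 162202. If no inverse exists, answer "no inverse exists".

Apply the Euclidean algorithm to 162202 and 30435:
162202 = 5×30435 + 10027
30435 = 3×10027 + 354
10027 = 28×354 + 115
354 = 3×115 + 9
115 = 12×9 + 7
9 = 1×7 + 2
7 = 3×2 + 1
2 = 2×1 + 0
gcd = 1, so the inverse exists. Back-substitute:
1 = 7 − 3·2
1 = −3·9 + 4·7
1 = 4·115 − 51·9
1 = −51·354 + 157·115
1 = 157·10027 − 4447·354
1 = −4447·30435 + 13498·10027
1 = 13498·162202 − 71937·30435
So 30435·(-71937) ≡ 1 (mod 162202), and -71937 ≡ 90265 (mod 162202).

90265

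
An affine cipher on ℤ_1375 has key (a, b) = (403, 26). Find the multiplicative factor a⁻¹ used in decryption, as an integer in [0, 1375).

1317

Extended Euclidean algorithm:
1375 = 3·403 + 166
403 = 2·166 + 71
166 = 2·71 + 24
71 = 2·24 + 23
24 = 1·23 + 1
23 = 23·1 + 0
Since gcd(403, 1375) = 1, back-substitute to write 1 as a combination:
1 = 24 − 23
1 = −71 + 3·24
1 = 3·166 − 7·71
1 = −7·403 + 17·166
1 = 17·1375 − 58·403
So 403·(-58) ≡ 1 (mod 1375), and -58 ≡ 1317 (mod 1375).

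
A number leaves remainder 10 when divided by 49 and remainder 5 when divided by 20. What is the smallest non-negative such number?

Write x = 10 + 49·k. Then 49·k ≡ 5 − 10 ≡ 15 (mod 20).
Need 49⁻¹ mod 20. Extended Euclid on (20, 9):
20 = 2*9 + 2
9 = 4*2 + 1
2 = 2*1 + 0
Back-substitute:
1 = 9 − 4·2
1 = −4·20 + 9·9
49⁻¹ ≡ 9 (mod 20), so k ≡ 9·15 ≡ 15 (mod 20).
x = 10 + 49·15 = 745.

745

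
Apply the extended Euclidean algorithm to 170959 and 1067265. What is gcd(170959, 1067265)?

1

Euclidean algorithm:
1067265 = 6×170959 + 41511
170959 = 4×41511 + 4915
41511 = 8×4915 + 2191
4915 = 2×2191 + 533
2191 = 4×533 + 59
533 = 9×59 + 2
59 = 29×2 + 1
2 = 2×1 + 0
gcd(170959, 1067265) = 1.
Working backward:
1 = 59 − 29·2
1 = −29·533 + 262·59
1 = 262·2191 − 1077·533
1 = −1077·4915 + 2416·2191
1 = 2416·41511 − 20405·4915
1 = −20405·170959 + 84036·41511
1 = 84036·1067265 − 524621·170959
So 1 = (84036)·1067265 + (-524621)·170959.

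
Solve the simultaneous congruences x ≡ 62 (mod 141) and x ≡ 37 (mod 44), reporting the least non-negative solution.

Write x = 62 + 141·k. Then 141·k ≡ 37 − 62 ≡ 19 (mod 44).
Need 141⁻¹ mod 44. Extended Euclid on (44, 9):
44 = 4·9 + 8
9 = 1·8 + 1
8 = 8·1 + 0
Back-substitute:
1 = 9 − 8
1 = −44 + 5·9
141⁻¹ ≡ 5 (mod 44), so k ≡ 5·19 ≡ 7 (mod 44).
x = 62 + 141·7 = 1049.

1049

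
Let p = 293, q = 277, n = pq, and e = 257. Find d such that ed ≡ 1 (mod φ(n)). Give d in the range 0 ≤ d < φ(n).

φ(n) = (p−1)(q−1) = 292·276 = 80592.
Need d with 257·d ≡ 1 (mod 80592). Apply the extended Euclidean algorithm:
80592 = 313*257 + 151
257 = 1*151 + 106
151 = 1*106 + 45
106 = 2*45 + 16
45 = 2*16 + 13
16 = 1*13 + 3
13 = 4*3 + 1
3 = 3*1 + 0
Back-substitute:
1 = 13 − 4·3
1 = −4·16 + 5·13
1 = 5·45 − 14·16
1 = −14·106 + 33·45
1 = 33·151 − 47·106
1 = −47·257 + 80·151
1 = 80·80592 − 25087·257
So 257·(-25087) ≡ 1 (mod 80592), hence d ≡ -25087 ≡ 55505 (mod 80592).

55505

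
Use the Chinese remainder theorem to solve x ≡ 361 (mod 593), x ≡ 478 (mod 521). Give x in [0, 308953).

Write x = 361 + 593·k. Then 593·k ≡ 478 − 361 ≡ 117 (mod 521).
Need 593⁻¹ mod 521. Extended Euclid on (521, 72):
521 = 7×72 + 17
72 = 4×17 + 4
17 = 4×4 + 1
4 = 4×1 + 0
Back-substitute:
1 = 17 − 4·4
1 = −4·72 + 17·17
1 = 17·521 − 123·72
593⁻¹ ≡ 398 (mod 521), so k ≡ 398·117 ≡ 197 (mod 521).
x = 361 + 593·197 = 117182.

117182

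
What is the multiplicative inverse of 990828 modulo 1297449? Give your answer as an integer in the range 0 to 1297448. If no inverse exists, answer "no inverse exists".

no inverse exists

Euclidean algorithm on 1297449, 990828:
1297449 = 1×990828 + 306621
990828 = 3×306621 + 70965
306621 = 4×70965 + 22761
70965 = 3×22761 + 2682
22761 = 8×2682 + 1305
2682 = 2×1305 + 72
1305 = 18×72 + 9
72 = 8×9 + 0
The gcd is 9, not 1, hence no inverse exists.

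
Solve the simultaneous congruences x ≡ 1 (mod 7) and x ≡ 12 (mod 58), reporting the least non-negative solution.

Write x = 1 + 7·k. Then 7·k ≡ 12 − 1 ≡ 11 (mod 58).
Need 7⁻¹ mod 58. Extended Euclid on (58, 7):
58 = 8*7 + 2
7 = 3*2 + 1
2 = 2*1 + 0
Back-substitute:
1 = 7 − 3·2
1 = −3·58 + 25·7
7⁻¹ ≡ 25 (mod 58), so k ≡ 25·11 ≡ 43 (mod 58).
x = 1 + 7·43 = 302.

302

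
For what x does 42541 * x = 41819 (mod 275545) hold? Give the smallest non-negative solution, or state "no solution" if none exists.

First find gcd(42541, 275545):
275545 = 6*42541 + 20299
42541 = 2*20299 + 1943
20299 = 10*1943 + 869
1943 = 2*869 + 205
869 = 4*205 + 49
205 = 4*49 + 9
49 = 5*9 + 4
9 = 2*4 + 1
4 = 4*1 + 0
gcd = 1, so a unique solution mod 275545 exists.
Back-substitute for the Bézout coefficients:
1 = 9 − 2·4
1 = −2·49 + 11·9
1 = 11·205 − 46·49
1 = −46·869 + 195·205
1 = 195·1943 − 436·869
1 = −436·20299 + 4555·1943
1 = 4555·42541 − 9546·20299
1 = −9546·275545 + 61831·42541
So 42541·(61831) ≡ 1 (mod 275545), giving 42541⁻¹ ≡ 61831.
x ≡ 42541⁻¹·41819 ≡ 61831·41819 ≡ 271854 (mod 275545).

271854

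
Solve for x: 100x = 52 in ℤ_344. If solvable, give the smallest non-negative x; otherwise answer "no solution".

59

First find gcd(100, 344):
344 = 3×100 + 44
100 = 2×44 + 12
44 = 3×12 + 8
12 = 1×8 + 4
8 = 2×4 + 0
gcd = 4 and 4 | 52, so solutions exist. Divide through by 4: 25x ≡ 13 (mod 86).
Now find 25⁻¹ mod 86:
86 = 3×25 + 11
25 = 2×11 + 3
11 = 3×3 + 2
3 = 1×2 + 1
2 = 2×1 + 0
Back-substitute:
1 = 3 − 2
1 = −11 + 4·3
1 = 4·25 − 9·11
1 = −9·86 + 31·25
So 25⁻¹ ≡ 31 (mod 86).
Then x ≡ 31·13 ≡ 59 (mod 86); the smallest non-negative solution is x = 59.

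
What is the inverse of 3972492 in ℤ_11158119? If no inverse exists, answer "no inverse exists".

Compute gcd(3972492, 11158119):
11158119 = 2·3972492 + 3213135
3972492 = 1·3213135 + 759357
3213135 = 4·759357 + 175707
759357 = 4·175707 + 56529
175707 = 3·56529 + 6120
56529 = 9·6120 + 1449
6120 = 4·1449 + 324
1449 = 4·324 + 153
324 = 2·153 + 18
153 = 8·18 + 9
18 = 2·9 + 0
The gcd is 9, not 1, hence no inverse exists.

no inverse exists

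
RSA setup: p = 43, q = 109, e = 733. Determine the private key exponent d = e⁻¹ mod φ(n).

2005

φ(n) = (p−1)(q−1) = 42·108 = 4536.
Need d with 733·d ≡ 1 (mod 4536). Apply the extended Euclidean algorithm:
4536 = 6*733 + 138
733 = 5*138 + 43
138 = 3*43 + 9
43 = 4*9 + 7
9 = 1*7 + 2
7 = 3*2 + 1
2 = 2*1 + 0
Back-substitute:
1 = 7 − 3·2
1 = −3·9 + 4·7
1 = 4·43 − 19·9
1 = −19·138 + 61·43
1 = 61·733 − 324·138
1 = −324·4536 + 2005·733
So 733·2005 ≡ 1 (mod 4536), hence d = 2005.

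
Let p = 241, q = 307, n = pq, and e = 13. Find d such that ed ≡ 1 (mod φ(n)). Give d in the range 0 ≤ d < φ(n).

φ(n) = (p−1)(q−1) = 240·306 = 73440.
Need d with 13·d ≡ 1 (mod 73440). Apply the extended Euclidean algorithm:
73440 = 5649·13 + 3
13 = 4·3 + 1
3 = 3·1 + 0
Back-substitute:
1 = 13 − 4·3
1 = −4·73440 + 22597·13
So 13·22597 ≡ 1 (mod 73440), hence d = 22597.

22597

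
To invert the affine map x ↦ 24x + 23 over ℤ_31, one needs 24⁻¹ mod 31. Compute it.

22

Apply the Euclidean algorithm to 31 and 24:
31 = 1·24 + 7
24 = 3·7 + 3
7 = 2·3 + 1
3 = 3·1 + 0
The gcd is 1. Working backward:
1 = 7 − 2·3
1 = −2·24 + 7·7
1 = 7·31 − 9·24
So 24·(-9) ≡ 1 (mod 31), and -9 ≡ 22 (mod 31).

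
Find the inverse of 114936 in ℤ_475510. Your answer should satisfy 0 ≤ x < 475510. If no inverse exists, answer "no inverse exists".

no inverse exists

Compute gcd(114936, 475510):
475510 = 4×114936 + 15766
114936 = 7×15766 + 4574
15766 = 3×4574 + 2044
4574 = 2×2044 + 486
2044 = 4×486 + 100
486 = 4×100 + 86
100 = 1×86 + 14
86 = 6×14 + 2
14 = 7×2 + 0
The gcd is 2, not 1, hence no inverse exists.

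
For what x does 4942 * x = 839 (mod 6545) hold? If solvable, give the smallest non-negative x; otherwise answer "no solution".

no solution

gcd(4942, 6545):
6545 = 1·4942 + 1603
4942 = 3·1603 + 133
1603 = 12·133 + 7
133 = 19·7 + 0
gcd = 7, but 7 ∤ 839, so the congruence has no solution.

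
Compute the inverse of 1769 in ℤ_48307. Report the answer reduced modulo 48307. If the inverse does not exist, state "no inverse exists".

gcd(48307, 1769) by repeated division:
48307 = 27*1769 + 544
1769 = 3*544 + 137
544 = 3*137 + 133
137 = 1*133 + 4
133 = 33*4 + 1
4 = 4*1 + 0
gcd = 1, so the inverse exists. Back-substitute:
1 = 133 − 33·4
1 = −33·137 + 34·133
1 = 34·544 − 135·137
1 = −135·1769 + 439·544
1 = 439·48307 − 11988·1769
So 1769·(-11988) ≡ 1 (mod 48307), and -11988 ≡ 36319 (mod 48307).

36319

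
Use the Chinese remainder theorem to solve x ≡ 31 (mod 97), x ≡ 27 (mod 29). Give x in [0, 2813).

Write x = 31 + 97·k. Then 97·k ≡ 27 − 31 ≡ 25 (mod 29).
Need 97⁻¹ mod 29. Extended Euclid on (29, 10):
29 = 2·10 + 9
10 = 1·9 + 1
9 = 9·1 + 0
Back-substitute:
1 = 10 − 9
1 = −29 + 3·10
97⁻¹ ≡ 3 (mod 29), so k ≡ 3·25 ≡ 17 (mod 29).
x = 31 + 97·17 = 1680.

1680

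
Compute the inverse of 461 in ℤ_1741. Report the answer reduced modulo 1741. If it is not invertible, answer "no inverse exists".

Run Euclid on (1741, 461):
1741 = 3*461 + 358
461 = 1*358 + 103
358 = 3*103 + 49
103 = 2*49 + 5
49 = 9*5 + 4
5 = 1*4 + 1
4 = 4*1 + 0
The gcd is 1. Working backward:
1 = 5 − 4
1 = −49 + 10·5
1 = 10·103 − 21·49
1 = −21·358 + 73·103
1 = 73·461 − 94·358
1 = −94·1741 + 355·461
So 461·355 ≡ 1 (mod 1741).

355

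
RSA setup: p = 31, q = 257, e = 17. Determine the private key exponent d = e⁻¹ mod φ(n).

5873

φ(n) = (p−1)(q−1) = 30·256 = 7680.
Need d with 17·d ≡ 1 (mod 7680). Apply the extended Euclidean algorithm:
7680 = 451*17 + 13
17 = 1*13 + 4
13 = 3*4 + 1
4 = 4*1 + 0
Back-substitute:
1 = 13 − 3·4
1 = −3·17 + 4·13
1 = 4·7680 − 1807·17
So 17·(-1807) ≡ 1 (mod 7680), hence d ≡ -1807 ≡ 5873 (mod 7680).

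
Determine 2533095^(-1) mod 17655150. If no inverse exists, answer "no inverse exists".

Euclidean algorithm on 17655150, 2533095:
17655150 = 6×2533095 + 2456580
2533095 = 1×2456580 + 76515
2456580 = 32×76515 + 8100
76515 = 9×8100 + 3615
8100 = 2×3615 + 870
3615 = 4×870 + 135
870 = 6×135 + 60
135 = 2×60 + 15
60 = 4×15 + 0
gcd(2533095, 17655150) = 15 ≠ 1, so 2533095 has no multiplicative inverse modulo 17655150.

no inverse exists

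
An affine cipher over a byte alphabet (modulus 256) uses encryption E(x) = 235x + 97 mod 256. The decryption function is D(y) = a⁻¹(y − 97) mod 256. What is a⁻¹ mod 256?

195

Extended Euclidean algorithm:
256 = 1·235 + 21
235 = 11·21 + 4
21 = 5·4 + 1
4 = 4·1 + 0
Since gcd(235, 256) = 1, back-substitute to write 1 as a combination:
1 = 21 − 5·4
1 = −5·235 + 56·21
1 = 56·256 − 61·235
Hence 235⁻¹ ≡ -61 ≡ 195 (mod 256).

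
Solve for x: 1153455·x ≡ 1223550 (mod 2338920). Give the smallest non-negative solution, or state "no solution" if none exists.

First find gcd(1153455, 2338920):
2338920 = 2·1153455 + 32010
1153455 = 36·32010 + 1095
32010 = 29·1095 + 255
1095 = 4·255 + 75
255 = 3·75 + 30
75 = 2·30 + 15
30 = 2·15 + 0
gcd = 15 and 15 | 1223550, so solutions exist. Divide through by 15: 76897x ≡ 81570 (mod 155928).
Now find 76897⁻¹ mod 155928:
155928 = 2×76897 + 2134
76897 = 36×2134 + 73
2134 = 29×73 + 17
73 = 4×17 + 5
17 = 3×5 + 2
5 = 2×2 + 1
2 = 2×1 + 0
Back-substitute:
1 = 5 − 2·2
1 = −2·17 + 7·5
1 = 7·73 − 30·17
1 = −30·2134 + 877·73
1 = 877·76897 − 31602·2134
1 = −31602·155928 + 64081·76897
So 76897⁻¹ ≡ 64081 (mod 155928).
Then x ≡ 64081·81570 ≡ 68754 (mod 155928); the smallest non-negative solution is x = 68754.

68754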